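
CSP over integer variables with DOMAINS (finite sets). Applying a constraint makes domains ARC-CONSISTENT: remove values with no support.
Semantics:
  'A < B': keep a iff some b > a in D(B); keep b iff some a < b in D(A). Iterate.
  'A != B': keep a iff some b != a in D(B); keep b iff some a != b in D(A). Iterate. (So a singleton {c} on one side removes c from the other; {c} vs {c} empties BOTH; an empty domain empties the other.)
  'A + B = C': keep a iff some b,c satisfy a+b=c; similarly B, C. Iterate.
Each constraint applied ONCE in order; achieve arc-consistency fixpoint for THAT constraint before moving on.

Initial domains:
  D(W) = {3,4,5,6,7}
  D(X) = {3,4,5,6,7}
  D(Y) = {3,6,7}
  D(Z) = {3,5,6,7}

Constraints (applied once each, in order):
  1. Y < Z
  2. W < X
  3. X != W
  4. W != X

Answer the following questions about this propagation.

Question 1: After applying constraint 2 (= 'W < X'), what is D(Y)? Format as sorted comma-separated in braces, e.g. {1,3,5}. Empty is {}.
Constraint 1 (Y < Z) on D(Y)={3,6,7} D(Z)={3,5,6,7}: Y {3,6,7}->{3,6}; Z {3,5,6,7}->{5,6,7}
Constraint 2 (W < X) on D(W)={3,4,5,6,7} D(X)={3,4,5,6,7}: W {3,4,5,6,7}->{3,4,5,6}; X {3,4,5,6,7}->{4,5,6,7}
So after constraint 2: D(Y) = {3,6}

Answer: {3,6}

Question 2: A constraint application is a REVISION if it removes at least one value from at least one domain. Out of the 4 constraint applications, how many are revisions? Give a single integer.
Constraint 1 (Y < Z) on D(Y)={3,6,7} D(Z)={3,5,6,7}: Y {3,6,7}->{3,6}; Z {3,5,6,7}->{5,6,7} => REVISION
Constraint 2 (W < X) on D(W)={3,4,5,6,7} D(X)={3,4,5,6,7}: W {3,4,5,6,7}->{3,4,5,6}; X {3,4,5,6,7}->{4,5,6,7} => REVISION
Constraint 3 (X != W) on D(X)={4,5,6,7} D(W)={3,4,5,6}: no change => not a revision
Constraint 4 (W != X) on D(W)={3,4,5,6} D(X)={4,5,6,7}: no change => not a revision
Total revisions = 2

Answer: 2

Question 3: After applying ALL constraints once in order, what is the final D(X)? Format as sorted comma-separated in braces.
Constraint 1 (Y < Z) on D(Y)={3,6,7} D(Z)={3,5,6,7}: Y {3,6,7}->{3,6}; Z {3,5,6,7}->{5,6,7}
Constraint 2 (W < X) on D(W)={3,4,5,6,7} D(X)={3,4,5,6,7}: W {3,4,5,6,7}->{3,4,5,6}; X {3,4,5,6,7}->{4,5,6,7}
Constraint 3 (X != W) on D(X)={4,5,6,7} D(W)={3,4,5,6}: no change
Constraint 4 (W != X) on D(W)={3,4,5,6} D(X)={4,5,6,7}: no change
So after all 4 constraints: D(X) = {4,5,6,7}

Answer: {4,5,6,7}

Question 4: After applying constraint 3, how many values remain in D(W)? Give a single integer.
Answer: 4

Derivation:
Constraint 1 (Y < Z) on D(Y)={3,6,7} D(Z)={3,5,6,7}: Y {3,6,7}->{3,6}; Z {3,5,6,7}->{5,6,7}
Constraint 2 (W < X) on D(W)={3,4,5,6,7} D(X)={3,4,5,6,7}: W {3,4,5,6,7}->{3,4,5,6}; X {3,4,5,6,7}->{4,5,6,7}
Constraint 3 (X != W) on D(X)={4,5,6,7} D(W)={3,4,5,6}: no change
So after constraint 3: D(W)={3,4,5,6}, size = 4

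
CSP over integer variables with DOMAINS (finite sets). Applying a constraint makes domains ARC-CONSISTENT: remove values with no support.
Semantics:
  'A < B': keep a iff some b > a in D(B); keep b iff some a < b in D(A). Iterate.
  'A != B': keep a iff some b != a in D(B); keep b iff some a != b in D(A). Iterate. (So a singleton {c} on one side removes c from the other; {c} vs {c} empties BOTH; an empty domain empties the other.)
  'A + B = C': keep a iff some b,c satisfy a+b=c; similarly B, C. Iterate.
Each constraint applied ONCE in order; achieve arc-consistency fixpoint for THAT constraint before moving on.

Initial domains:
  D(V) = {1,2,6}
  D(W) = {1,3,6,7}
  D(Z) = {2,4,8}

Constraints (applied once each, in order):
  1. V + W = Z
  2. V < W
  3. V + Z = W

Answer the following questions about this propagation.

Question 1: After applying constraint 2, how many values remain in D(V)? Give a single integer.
Answer: 2

Derivation:
Constraint 1 (V + W = Z) on D(V)={1,2,6} D(W)={1,3,6,7} D(Z)={2,4,8}: V {1,2,6}->{1,2}
Constraint 2 (V < W) on D(V)={1,2} D(W)={1,3,6,7}: W {1,3,6,7}->{3,6,7}
So after constraint 2: D(V)={1,2}, size = 2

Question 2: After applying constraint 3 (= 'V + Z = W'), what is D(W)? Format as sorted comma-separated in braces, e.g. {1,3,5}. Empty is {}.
Constraint 1 (V + W = Z) on D(V)={1,2,6} D(W)={1,3,6,7} D(Z)={2,4,8}: V {1,2,6}->{1,2}
Constraint 2 (V < W) on D(V)={1,2} D(W)={1,3,6,7}: W {1,3,6,7}->{3,6,7}
Constraint 3 (V + Z = W) on D(V)={1,2} D(Z)={2,4,8} D(W)={3,6,7}: Z {2,4,8}->{2,4}; W {3,6,7}->{3,6}
So after constraint 3: D(W) = {3,6}

Answer: {3,6}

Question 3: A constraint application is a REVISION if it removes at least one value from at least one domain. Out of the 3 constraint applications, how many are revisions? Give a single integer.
Answer: 3

Derivation:
Constraint 1 (V + W = Z) on D(V)={1,2,6} D(W)={1,3,6,7} D(Z)={2,4,8}: V {1,2,6}->{1,2} => REVISION
Constraint 2 (V < W) on D(V)={1,2} D(W)={1,3,6,7}: W {1,3,6,7}->{3,6,7} => REVISION
Constraint 3 (V + Z = W) on D(V)={1,2} D(Z)={2,4,8} D(W)={3,6,7}: Z {2,4,8}->{2,4}; W {3,6,7}->{3,6} => REVISION
Total revisions = 3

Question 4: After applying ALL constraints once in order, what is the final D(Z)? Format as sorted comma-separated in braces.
Constraint 1 (V + W = Z) on D(V)={1,2,6} D(W)={1,3,6,7} D(Z)={2,4,8}: V {1,2,6}->{1,2}
Constraint 2 (V < W) on D(V)={1,2} D(W)={1,3,6,7}: W {1,3,6,7}->{3,6,7}
Constraint 3 (V + Z = W) on D(V)={1,2} D(Z)={2,4,8} D(W)={3,6,7}: Z {2,4,8}->{2,4}; W {3,6,7}->{3,6}
So after all 3 constraints: D(Z) = {2,4}

Answer: {2,4}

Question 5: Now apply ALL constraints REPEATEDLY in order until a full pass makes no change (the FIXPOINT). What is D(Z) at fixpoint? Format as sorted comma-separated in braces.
Answer: {}

Derivation:
pass 0 (initial): D(Z)={2,4,8}
pass 1: V {1,2,6}->{1,2}; W {1,3,6,7}->{3,6}; Z {2,4,8}->{2,4}
pass 2: V {1,2}->{}; W {3,6}->{}; Z {2,4}->{}
pass 3: no change
Fixpoint after 3 passes: D(Z) = {}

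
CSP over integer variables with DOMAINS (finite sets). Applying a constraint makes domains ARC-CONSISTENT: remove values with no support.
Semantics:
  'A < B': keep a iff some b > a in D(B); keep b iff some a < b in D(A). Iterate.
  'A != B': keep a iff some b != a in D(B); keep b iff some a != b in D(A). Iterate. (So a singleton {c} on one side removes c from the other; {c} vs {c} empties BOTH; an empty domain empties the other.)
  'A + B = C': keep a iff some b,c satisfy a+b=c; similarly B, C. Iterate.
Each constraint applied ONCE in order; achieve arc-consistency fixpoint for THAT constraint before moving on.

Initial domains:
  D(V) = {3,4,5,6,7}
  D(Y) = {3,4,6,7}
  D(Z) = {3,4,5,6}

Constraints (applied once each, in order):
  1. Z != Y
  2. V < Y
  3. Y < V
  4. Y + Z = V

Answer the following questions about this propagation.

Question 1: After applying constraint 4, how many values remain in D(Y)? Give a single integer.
Constraint 1 (Z != Y) on D(Z)={3,4,5,6} D(Y)={3,4,6,7}: no change
Constraint 2 (V < Y) on D(V)={3,4,5,6,7} D(Y)={3,4,6,7}: V {3,4,5,6,7}->{3,4,5,6}; Y {3,4,6,7}->{4,6,7}
Constraint 3 (Y < V) on D(Y)={4,6,7} D(V)={3,4,5,6}: Y {4,6,7}->{4}; V {3,4,5,6}->{5,6}
Constraint 4 (Y + Z = V) on D(Y)={4} D(Z)={3,4,5,6} D(V)={5,6}: Y {4}->{}; Z {3,4,5,6}->{}; V {5,6}->{}
So after constraint 4: D(Y)={}, size = 0

Answer: 0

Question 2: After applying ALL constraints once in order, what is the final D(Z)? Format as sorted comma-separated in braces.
Constraint 1 (Z != Y) on D(Z)={3,4,5,6} D(Y)={3,4,6,7}: no change
Constraint 2 (V < Y) on D(V)={3,4,5,6,7} D(Y)={3,4,6,7}: V {3,4,5,6,7}->{3,4,5,6}; Y {3,4,6,7}->{4,6,7}
Constraint 3 (Y < V) on D(Y)={4,6,7} D(V)={3,4,5,6}: Y {4,6,7}->{4}; V {3,4,5,6}->{5,6}
Constraint 4 (Y + Z = V) on D(Y)={4} D(Z)={3,4,5,6} D(V)={5,6}: Y {4}->{}; Z {3,4,5,6}->{}; V {5,6}->{}
So after all 4 constraints: D(Z) = {}

Answer: {}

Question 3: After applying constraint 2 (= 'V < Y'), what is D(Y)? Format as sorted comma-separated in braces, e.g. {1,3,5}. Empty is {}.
Constraint 1 (Z != Y) on D(Z)={3,4,5,6} D(Y)={3,4,6,7}: no change
Constraint 2 (V < Y) on D(V)={3,4,5,6,7} D(Y)={3,4,6,7}: V {3,4,5,6,7}->{3,4,5,6}; Y {3,4,6,7}->{4,6,7}
So after constraint 2: D(Y) = {4,6,7}

Answer: {4,6,7}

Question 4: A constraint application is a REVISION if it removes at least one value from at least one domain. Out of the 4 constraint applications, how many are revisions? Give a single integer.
Answer: 3

Derivation:
Constraint 1 (Z != Y) on D(Z)={3,4,5,6} D(Y)={3,4,6,7}: no change => not a revision
Constraint 2 (V < Y) on D(V)={3,4,5,6,7} D(Y)={3,4,6,7}: V {3,4,5,6,7}->{3,4,5,6}; Y {3,4,6,7}->{4,6,7} => REVISION
Constraint 3 (Y < V) on D(Y)={4,6,7} D(V)={3,4,5,6}: Y {4,6,7}->{4}; V {3,4,5,6}->{5,6} => REVISION
Constraint 4 (Y + Z = V) on D(Y)={4} D(Z)={3,4,5,6} D(V)={5,6}: Y {4}->{}; Z {3,4,5,6}->{}; V {5,6}->{} => REVISION
Total revisions = 3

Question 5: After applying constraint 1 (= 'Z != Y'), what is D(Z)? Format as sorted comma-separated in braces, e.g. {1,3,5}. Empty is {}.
Answer: {3,4,5,6}

Derivation:
Constraint 1 (Z != Y) on D(Z)={3,4,5,6} D(Y)={3,4,6,7}: no change
So after constraint 1: D(Z) = {3,4,5,6}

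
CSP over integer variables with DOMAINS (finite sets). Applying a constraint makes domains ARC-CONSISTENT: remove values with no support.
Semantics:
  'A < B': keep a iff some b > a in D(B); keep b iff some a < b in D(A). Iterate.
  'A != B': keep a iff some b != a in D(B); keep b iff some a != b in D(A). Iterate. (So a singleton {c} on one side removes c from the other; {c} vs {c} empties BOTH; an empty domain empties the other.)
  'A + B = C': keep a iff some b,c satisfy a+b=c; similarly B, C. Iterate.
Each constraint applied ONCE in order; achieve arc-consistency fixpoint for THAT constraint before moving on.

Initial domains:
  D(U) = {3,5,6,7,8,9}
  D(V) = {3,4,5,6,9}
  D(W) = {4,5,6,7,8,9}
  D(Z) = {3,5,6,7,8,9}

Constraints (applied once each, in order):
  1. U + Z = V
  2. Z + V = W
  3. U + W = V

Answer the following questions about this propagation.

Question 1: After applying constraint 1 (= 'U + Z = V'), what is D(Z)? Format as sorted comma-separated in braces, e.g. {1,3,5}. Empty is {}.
Answer: {3,6}

Derivation:
Constraint 1 (U + Z = V) on D(U)={3,5,6,7,8,9} D(Z)={3,5,6,7,8,9} D(V)={3,4,5,6,9}: U {3,5,6,7,8,9}->{3,6}; Z {3,5,6,7,8,9}->{3,6}; V {3,4,5,6,9}->{6,9}
So after constraint 1: D(Z) = {3,6}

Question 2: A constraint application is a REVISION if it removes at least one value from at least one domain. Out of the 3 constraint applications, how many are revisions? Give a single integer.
Constraint 1 (U + Z = V) on D(U)={3,5,6,7,8,9} D(Z)={3,5,6,7,8,9} D(V)={3,4,5,6,9}: U {3,5,6,7,8,9}->{3,6}; Z {3,5,6,7,8,9}->{3,6}; V {3,4,5,6,9}->{6,9} => REVISION
Constraint 2 (Z + V = W) on D(Z)={3,6} D(V)={6,9} D(W)={4,5,6,7,8,9}: Z {3,6}->{3}; V {6,9}->{6}; W {4,5,6,7,8,9}->{9} => REVISION
Constraint 3 (U + W = V) on D(U)={3,6} D(W)={9} D(V)={6}: U {3,6}->{}; W {9}->{}; V {6}->{} => REVISION
Total revisions = 3

Answer: 3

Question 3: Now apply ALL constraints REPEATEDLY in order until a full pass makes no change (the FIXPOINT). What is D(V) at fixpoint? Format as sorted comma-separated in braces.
Answer: {}

Derivation:
pass 0 (initial): D(V)={3,4,5,6,9}
pass 1: U {3,5,6,7,8,9}->{}; V {3,4,5,6,9}->{}; W {4,5,6,7,8,9}->{}; Z {3,5,6,7,8,9}->{3}
pass 2: Z {3}->{}
pass 3: no change
Fixpoint after 3 passes: D(V) = {}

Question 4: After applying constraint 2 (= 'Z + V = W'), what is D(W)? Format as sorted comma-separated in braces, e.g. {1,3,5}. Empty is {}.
Answer: {9}

Derivation:
Constraint 1 (U + Z = V) on D(U)={3,5,6,7,8,9} D(Z)={3,5,6,7,8,9} D(V)={3,4,5,6,9}: U {3,5,6,7,8,9}->{3,6}; Z {3,5,6,7,8,9}->{3,6}; V {3,4,5,6,9}->{6,9}
Constraint 2 (Z + V = W) on D(Z)={3,6} D(V)={6,9} D(W)={4,5,6,7,8,9}: Z {3,6}->{3}; V {6,9}->{6}; W {4,5,6,7,8,9}->{9}
So after constraint 2: D(W) = {9}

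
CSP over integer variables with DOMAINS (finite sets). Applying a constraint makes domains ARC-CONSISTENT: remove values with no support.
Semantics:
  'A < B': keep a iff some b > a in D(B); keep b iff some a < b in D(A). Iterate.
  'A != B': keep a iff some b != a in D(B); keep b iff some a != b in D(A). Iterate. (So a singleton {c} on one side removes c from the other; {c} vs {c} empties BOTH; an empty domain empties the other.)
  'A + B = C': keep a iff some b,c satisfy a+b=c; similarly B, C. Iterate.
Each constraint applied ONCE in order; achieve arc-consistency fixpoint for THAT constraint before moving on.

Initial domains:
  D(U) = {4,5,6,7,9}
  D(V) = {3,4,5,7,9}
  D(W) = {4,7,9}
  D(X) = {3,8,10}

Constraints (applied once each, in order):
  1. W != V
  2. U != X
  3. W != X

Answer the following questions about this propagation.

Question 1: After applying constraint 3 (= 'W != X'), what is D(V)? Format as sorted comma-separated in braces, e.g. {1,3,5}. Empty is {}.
Answer: {3,4,5,7,9}

Derivation:
Constraint 1 (W != V) on D(W)={4,7,9} D(V)={3,4,5,7,9}: no change
Constraint 2 (U != X) on D(U)={4,5,6,7,9} D(X)={3,8,10}: no change
Constraint 3 (W != X) on D(W)={4,7,9} D(X)={3,8,10}: no change
So after constraint 3: D(V) = {3,4,5,7,9}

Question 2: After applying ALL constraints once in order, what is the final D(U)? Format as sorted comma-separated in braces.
Constraint 1 (W != V) on D(W)={4,7,9} D(V)={3,4,5,7,9}: no change
Constraint 2 (U != X) on D(U)={4,5,6,7,9} D(X)={3,8,10}: no change
Constraint 3 (W != X) on D(W)={4,7,9} D(X)={3,8,10}: no change
So after all 3 constraints: D(U) = {4,5,6,7,9}

Answer: {4,5,6,7,9}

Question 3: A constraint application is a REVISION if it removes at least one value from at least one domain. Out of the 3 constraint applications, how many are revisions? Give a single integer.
Constraint 1 (W != V) on D(W)={4,7,9} D(V)={3,4,5,7,9}: no change => not a revision
Constraint 2 (U != X) on D(U)={4,5,6,7,9} D(X)={3,8,10}: no change => not a revision
Constraint 3 (W != X) on D(W)={4,7,9} D(X)={3,8,10}: no change => not a revision
Total revisions = 0

Answer: 0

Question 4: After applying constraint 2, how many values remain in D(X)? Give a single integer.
Constraint 1 (W != V) on D(W)={4,7,9} D(V)={3,4,5,7,9}: no change
Constraint 2 (U != X) on D(U)={4,5,6,7,9} D(X)={3,8,10}: no change
So after constraint 2: D(X)={3,8,10}, size = 3

Answer: 3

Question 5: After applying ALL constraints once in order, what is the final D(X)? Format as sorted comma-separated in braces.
Constraint 1 (W != V) on D(W)={4,7,9} D(V)={3,4,5,7,9}: no change
Constraint 2 (U != X) on D(U)={4,5,6,7,9} D(X)={3,8,10}: no change
Constraint 3 (W != X) on D(W)={4,7,9} D(X)={3,8,10}: no change
So after all 3 constraints: D(X) = {3,8,10}

Answer: {3,8,10}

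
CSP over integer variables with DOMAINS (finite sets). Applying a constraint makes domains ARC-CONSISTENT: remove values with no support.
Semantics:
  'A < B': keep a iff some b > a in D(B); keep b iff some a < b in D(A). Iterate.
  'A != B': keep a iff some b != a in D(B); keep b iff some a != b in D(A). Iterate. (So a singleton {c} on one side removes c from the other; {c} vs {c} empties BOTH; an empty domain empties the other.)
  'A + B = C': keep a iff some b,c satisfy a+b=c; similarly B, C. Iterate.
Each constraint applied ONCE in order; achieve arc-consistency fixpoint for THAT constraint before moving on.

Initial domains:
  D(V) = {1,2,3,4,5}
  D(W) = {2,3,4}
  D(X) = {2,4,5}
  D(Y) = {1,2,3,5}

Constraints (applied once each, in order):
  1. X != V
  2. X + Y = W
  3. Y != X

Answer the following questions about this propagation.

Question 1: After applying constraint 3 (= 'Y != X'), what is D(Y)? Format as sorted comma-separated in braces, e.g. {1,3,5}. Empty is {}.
Answer: {1}

Derivation:
Constraint 1 (X != V) on D(X)={2,4,5} D(V)={1,2,3,4,5}: no change
Constraint 2 (X + Y = W) on D(X)={2,4,5} D(Y)={1,2,3,5} D(W)={2,3,4}: X {2,4,5}->{2}; Y {1,2,3,5}->{1,2}; W {2,3,4}->{3,4}
Constraint 3 (Y != X) on D(Y)={1,2} D(X)={2}: Y {1,2}->{1}
So after constraint 3: D(Y) = {1}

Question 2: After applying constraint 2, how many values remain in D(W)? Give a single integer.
Constraint 1 (X != V) on D(X)={2,4,5} D(V)={1,2,3,4,5}: no change
Constraint 2 (X + Y = W) on D(X)={2,4,5} D(Y)={1,2,3,5} D(W)={2,3,4}: X {2,4,5}->{2}; Y {1,2,3,5}->{1,2}; W {2,3,4}->{3,4}
So after constraint 2: D(W)={3,4}, size = 2

Answer: 2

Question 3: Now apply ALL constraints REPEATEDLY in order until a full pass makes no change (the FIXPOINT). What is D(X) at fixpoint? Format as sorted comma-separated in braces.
pass 0 (initial): D(X)={2,4,5}
pass 1: W {2,3,4}->{3,4}; X {2,4,5}->{2}; Y {1,2,3,5}->{1}
pass 2: V {1,2,3,4,5}->{1,3,4,5}; W {3,4}->{3}
pass 3: no change
Fixpoint after 3 passes: D(X) = {2}

Answer: {2}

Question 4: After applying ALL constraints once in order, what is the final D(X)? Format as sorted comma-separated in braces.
Constraint 1 (X != V) on D(X)={2,4,5} D(V)={1,2,3,4,5}: no change
Constraint 2 (X + Y = W) on D(X)={2,4,5} D(Y)={1,2,3,5} D(W)={2,3,4}: X {2,4,5}->{2}; Y {1,2,3,5}->{1,2}; W {2,3,4}->{3,4}
Constraint 3 (Y != X) on D(Y)={1,2} D(X)={2}: Y {1,2}->{1}
So after all 3 constraints: D(X) = {2}

Answer: {2}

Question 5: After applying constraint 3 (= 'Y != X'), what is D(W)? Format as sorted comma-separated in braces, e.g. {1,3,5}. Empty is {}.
Constraint 1 (X != V) on D(X)={2,4,5} D(V)={1,2,3,4,5}: no change
Constraint 2 (X + Y = W) on D(X)={2,4,5} D(Y)={1,2,3,5} D(W)={2,3,4}: X {2,4,5}->{2}; Y {1,2,3,5}->{1,2}; W {2,3,4}->{3,4}
Constraint 3 (Y != X) on D(Y)={1,2} D(X)={2}: Y {1,2}->{1}
So after constraint 3: D(W) = {3,4}

Answer: {3,4}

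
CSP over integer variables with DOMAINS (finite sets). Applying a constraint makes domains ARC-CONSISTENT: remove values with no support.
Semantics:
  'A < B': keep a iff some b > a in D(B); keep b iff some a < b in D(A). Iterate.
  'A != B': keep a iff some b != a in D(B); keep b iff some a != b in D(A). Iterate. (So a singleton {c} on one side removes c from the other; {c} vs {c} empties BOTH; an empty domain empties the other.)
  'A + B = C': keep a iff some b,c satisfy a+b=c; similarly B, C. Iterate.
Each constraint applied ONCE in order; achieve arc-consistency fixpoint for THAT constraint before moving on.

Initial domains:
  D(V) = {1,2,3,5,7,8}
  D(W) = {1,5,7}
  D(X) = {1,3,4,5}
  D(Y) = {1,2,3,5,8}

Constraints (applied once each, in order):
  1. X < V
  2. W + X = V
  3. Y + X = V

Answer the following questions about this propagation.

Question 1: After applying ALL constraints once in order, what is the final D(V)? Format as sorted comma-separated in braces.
Constraint 1 (X < V) on D(X)={1,3,4,5} D(V)={1,2,3,5,7,8}: V {1,2,3,5,7,8}->{2,3,5,7,8}
Constraint 2 (W + X = V) on D(W)={1,5,7} D(X)={1,3,4,5} D(V)={2,3,5,7,8}: X {1,3,4,5}->{1,3,4}; V {2,3,5,7,8}->{2,5,8}
Constraint 3 (Y + X = V) on D(Y)={1,2,3,5,8} D(X)={1,3,4} D(V)={2,5,8}: Y {1,2,3,5,8}->{1,2,5}
So after all 3 constraints: D(V) = {2,5,8}

Answer: {2,5,8}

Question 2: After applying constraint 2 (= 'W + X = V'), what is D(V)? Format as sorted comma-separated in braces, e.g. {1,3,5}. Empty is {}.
Constraint 1 (X < V) on D(X)={1,3,4,5} D(V)={1,2,3,5,7,8}: V {1,2,3,5,7,8}->{2,3,5,7,8}
Constraint 2 (W + X = V) on D(W)={1,5,7} D(X)={1,3,4,5} D(V)={2,3,5,7,8}: X {1,3,4,5}->{1,3,4}; V {2,3,5,7,8}->{2,5,8}
So after constraint 2: D(V) = {2,5,8}

Answer: {2,5,8}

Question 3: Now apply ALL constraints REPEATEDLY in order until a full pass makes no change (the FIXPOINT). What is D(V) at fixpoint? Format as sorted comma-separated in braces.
Answer: {2,5,8}

Derivation:
pass 0 (initial): D(V)={1,2,3,5,7,8}
pass 1: V {1,2,3,5,7,8}->{2,5,8}; X {1,3,4,5}->{1,3,4}; Y {1,2,3,5,8}->{1,2,5}
pass 2: no change
Fixpoint after 2 passes: D(V) = {2,5,8}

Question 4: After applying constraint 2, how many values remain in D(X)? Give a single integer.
Answer: 3

Derivation:
Constraint 1 (X < V) on D(X)={1,3,4,5} D(V)={1,2,3,5,7,8}: V {1,2,3,5,7,8}->{2,3,5,7,8}
Constraint 2 (W + X = V) on D(W)={1,5,7} D(X)={1,3,4,5} D(V)={2,3,5,7,8}: X {1,3,4,5}->{1,3,4}; V {2,3,5,7,8}->{2,5,8}
So after constraint 2: D(X)={1,3,4}, size = 3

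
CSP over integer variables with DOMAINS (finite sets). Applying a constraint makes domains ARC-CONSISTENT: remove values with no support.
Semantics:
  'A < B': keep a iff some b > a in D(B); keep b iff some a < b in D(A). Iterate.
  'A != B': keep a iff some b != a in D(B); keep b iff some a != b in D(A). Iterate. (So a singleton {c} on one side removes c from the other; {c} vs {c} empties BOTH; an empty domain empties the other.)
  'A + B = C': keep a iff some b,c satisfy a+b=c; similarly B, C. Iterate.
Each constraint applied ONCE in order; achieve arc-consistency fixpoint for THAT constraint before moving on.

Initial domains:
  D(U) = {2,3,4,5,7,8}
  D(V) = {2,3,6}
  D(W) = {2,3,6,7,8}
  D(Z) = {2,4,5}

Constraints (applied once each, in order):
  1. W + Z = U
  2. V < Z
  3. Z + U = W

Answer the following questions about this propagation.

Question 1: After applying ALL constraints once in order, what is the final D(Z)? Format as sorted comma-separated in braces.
Constraint 1 (W + Z = U) on D(W)={2,3,6,7,8} D(Z)={2,4,5} D(U)={2,3,4,5,7,8}: W {2,3,6,7,8}->{2,3,6}; U {2,3,4,5,7,8}->{4,5,7,8}
Constraint 2 (V < Z) on D(V)={2,3,6} D(Z)={2,4,5}: V {2,3,6}->{2,3}; Z {2,4,5}->{4,5}
Constraint 3 (Z + U = W) on D(Z)={4,5} D(U)={4,5,7,8} D(W)={2,3,6}: Z {4,5}->{}; U {4,5,7,8}->{}; W {2,3,6}->{}
So after all 3 constraints: D(Z) = {}

Answer: {}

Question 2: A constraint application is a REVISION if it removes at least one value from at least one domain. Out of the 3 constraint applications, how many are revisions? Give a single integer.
Constraint 1 (W + Z = U) on D(W)={2,3,6,7,8} D(Z)={2,4,5} D(U)={2,3,4,5,7,8}: W {2,3,6,7,8}->{2,3,6}; U {2,3,4,5,7,8}->{4,5,7,8} => REVISION
Constraint 2 (V < Z) on D(V)={2,3,6} D(Z)={2,4,5}: V {2,3,6}->{2,3}; Z {2,4,5}->{4,5} => REVISION
Constraint 3 (Z + U = W) on D(Z)={4,5} D(U)={4,5,7,8} D(W)={2,3,6}: Z {4,5}->{}; U {4,5,7,8}->{}; W {2,3,6}->{} => REVISION
Total revisions = 3

Answer: 3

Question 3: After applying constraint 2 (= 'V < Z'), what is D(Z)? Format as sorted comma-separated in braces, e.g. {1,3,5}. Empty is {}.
Constraint 1 (W + Z = U) on D(W)={2,3,6,7,8} D(Z)={2,4,5} D(U)={2,3,4,5,7,8}: W {2,3,6,7,8}->{2,3,6}; U {2,3,4,5,7,8}->{4,5,7,8}
Constraint 2 (V < Z) on D(V)={2,3,6} D(Z)={2,4,5}: V {2,3,6}->{2,3}; Z {2,4,5}->{4,5}
So after constraint 2: D(Z) = {4,5}

Answer: {4,5}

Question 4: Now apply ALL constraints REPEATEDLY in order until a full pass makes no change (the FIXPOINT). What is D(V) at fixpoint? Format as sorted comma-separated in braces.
pass 0 (initial): D(V)={2,3,6}
pass 1: U {2,3,4,5,7,8}->{}; V {2,3,6}->{2,3}; W {2,3,6,7,8}->{}; Z {2,4,5}->{}
pass 2: V {2,3}->{}
pass 3: no change
Fixpoint after 3 passes: D(V) = {}

Answer: {}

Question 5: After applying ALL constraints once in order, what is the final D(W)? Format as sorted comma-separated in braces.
Constraint 1 (W + Z = U) on D(W)={2,3,6,7,8} D(Z)={2,4,5} D(U)={2,3,4,5,7,8}: W {2,3,6,7,8}->{2,3,6}; U {2,3,4,5,7,8}->{4,5,7,8}
Constraint 2 (V < Z) on D(V)={2,3,6} D(Z)={2,4,5}: V {2,3,6}->{2,3}; Z {2,4,5}->{4,5}
Constraint 3 (Z + U = W) on D(Z)={4,5} D(U)={4,5,7,8} D(W)={2,3,6}: Z {4,5}->{}; U {4,5,7,8}->{}; W {2,3,6}->{}
So after all 3 constraints: D(W) = {}

Answer: {}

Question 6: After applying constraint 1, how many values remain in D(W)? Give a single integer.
Answer: 3

Derivation:
Constraint 1 (W + Z = U) on D(W)={2,3,6,7,8} D(Z)={2,4,5} D(U)={2,3,4,5,7,8}: W {2,3,6,7,8}->{2,3,6}; U {2,3,4,5,7,8}->{4,5,7,8}
So after constraint 1: D(W)={2,3,6}, size = 3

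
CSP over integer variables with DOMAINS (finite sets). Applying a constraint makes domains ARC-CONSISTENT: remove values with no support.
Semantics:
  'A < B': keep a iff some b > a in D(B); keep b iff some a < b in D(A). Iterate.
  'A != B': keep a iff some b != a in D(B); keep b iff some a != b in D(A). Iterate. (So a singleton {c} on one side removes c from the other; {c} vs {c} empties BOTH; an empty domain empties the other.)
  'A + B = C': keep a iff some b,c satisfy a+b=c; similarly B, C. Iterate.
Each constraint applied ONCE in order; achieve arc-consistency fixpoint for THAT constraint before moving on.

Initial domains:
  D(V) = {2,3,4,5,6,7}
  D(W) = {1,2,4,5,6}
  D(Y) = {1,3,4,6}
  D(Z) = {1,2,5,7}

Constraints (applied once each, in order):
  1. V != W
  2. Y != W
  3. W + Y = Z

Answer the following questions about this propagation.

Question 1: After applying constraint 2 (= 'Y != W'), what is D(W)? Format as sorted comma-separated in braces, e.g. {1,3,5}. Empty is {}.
Answer: {1,2,4,5,6}

Derivation:
Constraint 1 (V != W) on D(V)={2,3,4,5,6,7} D(W)={1,2,4,5,6}: no change
Constraint 2 (Y != W) on D(Y)={1,3,4,6} D(W)={1,2,4,5,6}: no change
So after constraint 2: D(W) = {1,2,4,5,6}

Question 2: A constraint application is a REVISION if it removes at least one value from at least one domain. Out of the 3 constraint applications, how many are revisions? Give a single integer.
Constraint 1 (V != W) on D(V)={2,3,4,5,6,7} D(W)={1,2,4,5,6}: no change => not a revision
Constraint 2 (Y != W) on D(Y)={1,3,4,6} D(W)={1,2,4,5,6}: no change => not a revision
Constraint 3 (W + Y = Z) on D(W)={1,2,4,5,6} D(Y)={1,3,4,6} D(Z)={1,2,5,7}: W {1,2,4,5,6}->{1,2,4,6}; Z {1,2,5,7}->{2,5,7} => REVISION
Total revisions = 1

Answer: 1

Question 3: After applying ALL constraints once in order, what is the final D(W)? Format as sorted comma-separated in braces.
Constraint 1 (V != W) on D(V)={2,3,4,5,6,7} D(W)={1,2,4,5,6}: no change
Constraint 2 (Y != W) on D(Y)={1,3,4,6} D(W)={1,2,4,5,6}: no change
Constraint 3 (W + Y = Z) on D(W)={1,2,4,5,6} D(Y)={1,3,4,6} D(Z)={1,2,5,7}: W {1,2,4,5,6}->{1,2,4,6}; Z {1,2,5,7}->{2,5,7}
So after all 3 constraints: D(W) = {1,2,4,6}

Answer: {1,2,4,6}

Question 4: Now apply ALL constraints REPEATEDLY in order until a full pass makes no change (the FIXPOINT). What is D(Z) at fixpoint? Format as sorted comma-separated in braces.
Answer: {2,5,7}

Derivation:
pass 0 (initial): D(Z)={1,2,5,7}
pass 1: W {1,2,4,5,6}->{1,2,4,6}; Z {1,2,5,7}->{2,5,7}
pass 2: no change
Fixpoint after 2 passes: D(Z) = {2,5,7}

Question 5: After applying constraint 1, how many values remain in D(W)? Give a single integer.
Answer: 5

Derivation:
Constraint 1 (V != W) on D(V)={2,3,4,5,6,7} D(W)={1,2,4,5,6}: no change
So after constraint 1: D(W)={1,2,4,5,6}, size = 5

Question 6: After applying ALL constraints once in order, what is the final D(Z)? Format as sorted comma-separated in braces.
Constraint 1 (V != W) on D(V)={2,3,4,5,6,7} D(W)={1,2,4,5,6}: no change
Constraint 2 (Y != W) on D(Y)={1,3,4,6} D(W)={1,2,4,5,6}: no change
Constraint 3 (W + Y = Z) on D(W)={1,2,4,5,6} D(Y)={1,3,4,6} D(Z)={1,2,5,7}: W {1,2,4,5,6}->{1,2,4,6}; Z {1,2,5,7}->{2,5,7}
So after all 3 constraints: D(Z) = {2,5,7}

Answer: {2,5,7}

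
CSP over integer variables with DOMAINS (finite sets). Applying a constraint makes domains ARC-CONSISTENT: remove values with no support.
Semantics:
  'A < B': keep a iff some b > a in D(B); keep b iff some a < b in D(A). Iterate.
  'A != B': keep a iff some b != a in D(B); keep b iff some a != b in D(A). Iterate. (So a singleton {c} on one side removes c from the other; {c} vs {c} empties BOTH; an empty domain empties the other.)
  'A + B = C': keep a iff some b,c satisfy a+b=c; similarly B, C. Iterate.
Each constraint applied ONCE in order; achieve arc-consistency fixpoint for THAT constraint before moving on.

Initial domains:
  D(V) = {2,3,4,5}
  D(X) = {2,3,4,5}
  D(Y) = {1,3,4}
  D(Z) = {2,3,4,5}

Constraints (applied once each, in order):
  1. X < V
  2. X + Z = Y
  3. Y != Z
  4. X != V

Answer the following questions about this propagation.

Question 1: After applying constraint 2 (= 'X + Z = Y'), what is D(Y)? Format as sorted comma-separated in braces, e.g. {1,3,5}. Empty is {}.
Constraint 1 (X < V) on D(X)={2,3,4,5} D(V)={2,3,4,5}: X {2,3,4,5}->{2,3,4}; V {2,3,4,5}->{3,4,5}
Constraint 2 (X + Z = Y) on D(X)={2,3,4} D(Z)={2,3,4,5} D(Y)={1,3,4}: X {2,3,4}->{2}; Z {2,3,4,5}->{2}; Y {1,3,4}->{4}
So after constraint 2: D(Y) = {4}

Answer: {4}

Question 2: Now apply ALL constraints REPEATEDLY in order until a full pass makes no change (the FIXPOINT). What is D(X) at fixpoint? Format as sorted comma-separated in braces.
Answer: {2}

Derivation:
pass 0 (initial): D(X)={2,3,4,5}
pass 1: V {2,3,4,5}->{3,4,5}; X {2,3,4,5}->{2}; Y {1,3,4}->{4}; Z {2,3,4,5}->{2}
pass 2: no change
Fixpoint after 2 passes: D(X) = {2}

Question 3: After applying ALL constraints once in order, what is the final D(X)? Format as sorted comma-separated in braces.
Constraint 1 (X < V) on D(X)={2,3,4,5} D(V)={2,3,4,5}: X {2,3,4,5}->{2,3,4}; V {2,3,4,5}->{3,4,5}
Constraint 2 (X + Z = Y) on D(X)={2,3,4} D(Z)={2,3,4,5} D(Y)={1,3,4}: X {2,3,4}->{2}; Z {2,3,4,5}->{2}; Y {1,3,4}->{4}
Constraint 3 (Y != Z) on D(Y)={4} D(Z)={2}: no change
Constraint 4 (X != V) on D(X)={2} D(V)={3,4,5}: no change
So after all 4 constraints: D(X) = {2}

Answer: {2}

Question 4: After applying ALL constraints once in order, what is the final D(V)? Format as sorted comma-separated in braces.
Constraint 1 (X < V) on D(X)={2,3,4,5} D(V)={2,3,4,5}: X {2,3,4,5}->{2,3,4}; V {2,3,4,5}->{3,4,5}
Constraint 2 (X + Z = Y) on D(X)={2,3,4} D(Z)={2,3,4,5} D(Y)={1,3,4}: X {2,3,4}->{2}; Z {2,3,4,5}->{2}; Y {1,3,4}->{4}
Constraint 3 (Y != Z) on D(Y)={4} D(Z)={2}: no change
Constraint 4 (X != V) on D(X)={2} D(V)={3,4,5}: no change
So after all 4 constraints: D(V) = {3,4,5}

Answer: {3,4,5}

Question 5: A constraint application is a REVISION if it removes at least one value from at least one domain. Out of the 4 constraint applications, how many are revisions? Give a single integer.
Constraint 1 (X < V) on D(X)={2,3,4,5} D(V)={2,3,4,5}: X {2,3,4,5}->{2,3,4}; V {2,3,4,5}->{3,4,5} => REVISION
Constraint 2 (X + Z = Y) on D(X)={2,3,4} D(Z)={2,3,4,5} D(Y)={1,3,4}: X {2,3,4}->{2}; Z {2,3,4,5}->{2}; Y {1,3,4}->{4} => REVISION
Constraint 3 (Y != Z) on D(Y)={4} D(Z)={2}: no change => not a revision
Constraint 4 (X != V) on D(X)={2} D(V)={3,4,5}: no change => not a revision
Total revisions = 2

Answer: 2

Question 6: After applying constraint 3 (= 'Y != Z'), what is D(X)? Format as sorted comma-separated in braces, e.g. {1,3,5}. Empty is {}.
Constraint 1 (X < V) on D(X)={2,3,4,5} D(V)={2,3,4,5}: X {2,3,4,5}->{2,3,4}; V {2,3,4,5}->{3,4,5}
Constraint 2 (X + Z = Y) on D(X)={2,3,4} D(Z)={2,3,4,5} D(Y)={1,3,4}: X {2,3,4}->{2}; Z {2,3,4,5}->{2}; Y {1,3,4}->{4}
Constraint 3 (Y != Z) on D(Y)={4} D(Z)={2}: no change
So after constraint 3: D(X) = {2}

Answer: {2}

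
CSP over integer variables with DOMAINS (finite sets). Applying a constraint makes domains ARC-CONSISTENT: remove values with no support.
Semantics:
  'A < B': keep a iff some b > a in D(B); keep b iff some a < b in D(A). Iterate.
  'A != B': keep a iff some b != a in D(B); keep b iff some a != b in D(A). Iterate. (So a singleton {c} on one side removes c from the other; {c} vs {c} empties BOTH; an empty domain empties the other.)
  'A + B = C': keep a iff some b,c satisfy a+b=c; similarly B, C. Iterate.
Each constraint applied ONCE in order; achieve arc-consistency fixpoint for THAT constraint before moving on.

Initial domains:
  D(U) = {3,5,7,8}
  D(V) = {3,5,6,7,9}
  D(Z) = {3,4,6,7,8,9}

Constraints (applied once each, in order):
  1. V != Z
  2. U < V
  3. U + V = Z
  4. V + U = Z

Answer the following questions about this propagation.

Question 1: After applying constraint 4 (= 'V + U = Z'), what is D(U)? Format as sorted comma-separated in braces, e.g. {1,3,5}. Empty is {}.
Constraint 1 (V != Z) on D(V)={3,5,6,7,9} D(Z)={3,4,6,7,8,9}: no change
Constraint 2 (U < V) on D(U)={3,5,7,8} D(V)={3,5,6,7,9}: V {3,5,6,7,9}->{5,6,7,9}
Constraint 3 (U + V = Z) on D(U)={3,5,7,8} D(V)={5,6,7,9} D(Z)={3,4,6,7,8,9}: U {3,5,7,8}->{3}; V {5,6,7,9}->{5,6}; Z {3,4,6,7,8,9}->{8,9}
Constraint 4 (V + U = Z) on D(V)={5,6} D(U)={3} D(Z)={8,9}: no change
So after constraint 4: D(U) = {3}

Answer: {3}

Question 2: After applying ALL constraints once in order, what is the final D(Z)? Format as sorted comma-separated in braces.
Constraint 1 (V != Z) on D(V)={3,5,6,7,9} D(Z)={3,4,6,7,8,9}: no change
Constraint 2 (U < V) on D(U)={3,5,7,8} D(V)={3,5,6,7,9}: V {3,5,6,7,9}->{5,6,7,9}
Constraint 3 (U + V = Z) on D(U)={3,5,7,8} D(V)={5,6,7,9} D(Z)={3,4,6,7,8,9}: U {3,5,7,8}->{3}; V {5,6,7,9}->{5,6}; Z {3,4,6,7,8,9}->{8,9}
Constraint 4 (V + U = Z) on D(V)={5,6} D(U)={3} D(Z)={8,9}: no change
So after all 4 constraints: D(Z) = {8,9}

Answer: {8,9}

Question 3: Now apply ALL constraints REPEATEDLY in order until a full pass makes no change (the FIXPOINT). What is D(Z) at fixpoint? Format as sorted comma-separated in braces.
pass 0 (initial): D(Z)={3,4,6,7,8,9}
pass 1: U {3,5,7,8}->{3}; V {3,5,6,7,9}->{5,6}; Z {3,4,6,7,8,9}->{8,9}
pass 2: no change
Fixpoint after 2 passes: D(Z) = {8,9}

Answer: {8,9}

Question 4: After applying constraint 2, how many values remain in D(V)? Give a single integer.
Constraint 1 (V != Z) on D(V)={3,5,6,7,9} D(Z)={3,4,6,7,8,9}: no change
Constraint 2 (U < V) on D(U)={3,5,7,8} D(V)={3,5,6,7,9}: V {3,5,6,7,9}->{5,6,7,9}
So after constraint 2: D(V)={5,6,7,9}, size = 4

Answer: 4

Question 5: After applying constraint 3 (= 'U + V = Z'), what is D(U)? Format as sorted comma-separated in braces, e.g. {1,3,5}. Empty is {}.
Answer: {3}

Derivation:
Constraint 1 (V != Z) on D(V)={3,5,6,7,9} D(Z)={3,4,6,7,8,9}: no change
Constraint 2 (U < V) on D(U)={3,5,7,8} D(V)={3,5,6,7,9}: V {3,5,6,7,9}->{5,6,7,9}
Constraint 3 (U + V = Z) on D(U)={3,5,7,8} D(V)={5,6,7,9} D(Z)={3,4,6,7,8,9}: U {3,5,7,8}->{3}; V {5,6,7,9}->{5,6}; Z {3,4,6,7,8,9}->{8,9}
So after constraint 3: D(U) = {3}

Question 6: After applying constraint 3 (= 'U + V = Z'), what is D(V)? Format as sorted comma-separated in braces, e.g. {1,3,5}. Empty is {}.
Answer: {5,6}

Derivation:
Constraint 1 (V != Z) on D(V)={3,5,6,7,9} D(Z)={3,4,6,7,8,9}: no change
Constraint 2 (U < V) on D(U)={3,5,7,8} D(V)={3,5,6,7,9}: V {3,5,6,7,9}->{5,6,7,9}
Constraint 3 (U + V = Z) on D(U)={3,5,7,8} D(V)={5,6,7,9} D(Z)={3,4,6,7,8,9}: U {3,5,7,8}->{3}; V {5,6,7,9}->{5,6}; Z {3,4,6,7,8,9}->{8,9}
So after constraint 3: D(V) = {5,6}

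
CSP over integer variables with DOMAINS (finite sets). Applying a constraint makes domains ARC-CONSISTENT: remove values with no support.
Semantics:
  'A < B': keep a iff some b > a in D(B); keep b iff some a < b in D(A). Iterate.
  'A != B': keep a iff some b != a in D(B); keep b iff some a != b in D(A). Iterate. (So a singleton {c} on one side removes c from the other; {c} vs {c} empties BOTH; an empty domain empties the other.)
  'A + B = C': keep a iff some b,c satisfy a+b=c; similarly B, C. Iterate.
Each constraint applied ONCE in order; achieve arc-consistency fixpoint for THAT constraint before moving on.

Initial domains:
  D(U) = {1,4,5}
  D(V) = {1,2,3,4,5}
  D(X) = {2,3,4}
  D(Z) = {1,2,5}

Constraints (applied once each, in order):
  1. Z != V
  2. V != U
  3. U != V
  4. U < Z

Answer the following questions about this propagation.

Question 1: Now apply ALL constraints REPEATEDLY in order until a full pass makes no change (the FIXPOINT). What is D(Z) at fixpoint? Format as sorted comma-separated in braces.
Answer: {2,5}

Derivation:
pass 0 (initial): D(Z)={1,2,5}
pass 1: U {1,4,5}->{1,4}; Z {1,2,5}->{2,5}
pass 2: no change
Fixpoint after 2 passes: D(Z) = {2,5}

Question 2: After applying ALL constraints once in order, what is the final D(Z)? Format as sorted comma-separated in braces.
Answer: {2,5}

Derivation:
Constraint 1 (Z != V) on D(Z)={1,2,5} D(V)={1,2,3,4,5}: no change
Constraint 2 (V != U) on D(V)={1,2,3,4,5} D(U)={1,4,5}: no change
Constraint 3 (U != V) on D(U)={1,4,5} D(V)={1,2,3,4,5}: no change
Constraint 4 (U < Z) on D(U)={1,4,5} D(Z)={1,2,5}: U {1,4,5}->{1,4}; Z {1,2,5}->{2,5}
So after all 4 constraints: D(Z) = {2,5}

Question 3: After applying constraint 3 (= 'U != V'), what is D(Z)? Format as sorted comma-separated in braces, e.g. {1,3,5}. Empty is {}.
Answer: {1,2,5}

Derivation:
Constraint 1 (Z != V) on D(Z)={1,2,5} D(V)={1,2,3,4,5}: no change
Constraint 2 (V != U) on D(V)={1,2,3,4,5} D(U)={1,4,5}: no change
Constraint 3 (U != V) on D(U)={1,4,5} D(V)={1,2,3,4,5}: no change
So after constraint 3: D(Z) = {1,2,5}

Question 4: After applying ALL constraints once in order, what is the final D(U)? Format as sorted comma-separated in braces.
Constraint 1 (Z != V) on D(Z)={1,2,5} D(V)={1,2,3,4,5}: no change
Constraint 2 (V != U) on D(V)={1,2,3,4,5} D(U)={1,4,5}: no change
Constraint 3 (U != V) on D(U)={1,4,5} D(V)={1,2,3,4,5}: no change
Constraint 4 (U < Z) on D(U)={1,4,5} D(Z)={1,2,5}: U {1,4,5}->{1,4}; Z {1,2,5}->{2,5}
So after all 4 constraints: D(U) = {1,4}

Answer: {1,4}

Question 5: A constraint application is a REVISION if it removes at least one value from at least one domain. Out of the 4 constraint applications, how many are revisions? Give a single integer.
Constraint 1 (Z != V) on D(Z)={1,2,5} D(V)={1,2,3,4,5}: no change => not a revision
Constraint 2 (V != U) on D(V)={1,2,3,4,5} D(U)={1,4,5}: no change => not a revision
Constraint 3 (U != V) on D(U)={1,4,5} D(V)={1,2,3,4,5}: no change => not a revision
Constraint 4 (U < Z) on D(U)={1,4,5} D(Z)={1,2,5}: U {1,4,5}->{1,4}; Z {1,2,5}->{2,5} => REVISION
Total revisions = 1

Answer: 1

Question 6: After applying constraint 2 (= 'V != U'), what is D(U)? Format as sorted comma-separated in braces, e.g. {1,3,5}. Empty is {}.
Answer: {1,4,5}

Derivation:
Constraint 1 (Z != V) on D(Z)={1,2,5} D(V)={1,2,3,4,5}: no change
Constraint 2 (V != U) on D(V)={1,2,3,4,5} D(U)={1,4,5}: no change
So after constraint 2: D(U) = {1,4,5}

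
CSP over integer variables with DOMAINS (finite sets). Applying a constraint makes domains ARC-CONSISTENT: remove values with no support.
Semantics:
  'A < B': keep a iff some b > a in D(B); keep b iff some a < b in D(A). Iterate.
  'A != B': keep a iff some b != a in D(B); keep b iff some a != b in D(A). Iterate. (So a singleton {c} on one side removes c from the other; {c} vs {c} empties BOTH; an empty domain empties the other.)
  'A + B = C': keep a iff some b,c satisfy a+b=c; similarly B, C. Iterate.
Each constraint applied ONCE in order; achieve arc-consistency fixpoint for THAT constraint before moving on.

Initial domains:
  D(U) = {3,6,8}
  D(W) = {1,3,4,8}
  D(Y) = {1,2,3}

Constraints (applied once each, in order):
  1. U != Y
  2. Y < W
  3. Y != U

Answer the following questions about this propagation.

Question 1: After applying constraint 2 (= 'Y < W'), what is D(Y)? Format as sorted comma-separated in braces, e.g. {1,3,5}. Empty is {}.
Constraint 1 (U != Y) on D(U)={3,6,8} D(Y)={1,2,3}: no change
Constraint 2 (Y < W) on D(Y)={1,2,3} D(W)={1,3,4,8}: W {1,3,4,8}->{3,4,8}
So after constraint 2: D(Y) = {1,2,3}

Answer: {1,2,3}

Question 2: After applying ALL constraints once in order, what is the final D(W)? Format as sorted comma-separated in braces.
Answer: {3,4,8}

Derivation:
Constraint 1 (U != Y) on D(U)={3,6,8} D(Y)={1,2,3}: no change
Constraint 2 (Y < W) on D(Y)={1,2,3} D(W)={1,3,4,8}: W {1,3,4,8}->{3,4,8}
Constraint 3 (Y != U) on D(Y)={1,2,3} D(U)={3,6,8}: no change
So after all 3 constraints: D(W) = {3,4,8}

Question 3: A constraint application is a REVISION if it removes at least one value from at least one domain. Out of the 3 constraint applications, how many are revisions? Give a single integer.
Answer: 1

Derivation:
Constraint 1 (U != Y) on D(U)={3,6,8} D(Y)={1,2,3}: no change => not a revision
Constraint 2 (Y < W) on D(Y)={1,2,3} D(W)={1,3,4,8}: W {1,3,4,8}->{3,4,8} => REVISION
Constraint 3 (Y != U) on D(Y)={1,2,3} D(U)={3,6,8}: no change => not a revision
Total revisions = 1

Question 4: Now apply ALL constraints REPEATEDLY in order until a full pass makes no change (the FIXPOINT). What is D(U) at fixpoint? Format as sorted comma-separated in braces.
Answer: {3,6,8}

Derivation:
pass 0 (initial): D(U)={3,6,8}
pass 1: W {1,3,4,8}->{3,4,8}
pass 2: no change
Fixpoint after 2 passes: D(U) = {3,6,8}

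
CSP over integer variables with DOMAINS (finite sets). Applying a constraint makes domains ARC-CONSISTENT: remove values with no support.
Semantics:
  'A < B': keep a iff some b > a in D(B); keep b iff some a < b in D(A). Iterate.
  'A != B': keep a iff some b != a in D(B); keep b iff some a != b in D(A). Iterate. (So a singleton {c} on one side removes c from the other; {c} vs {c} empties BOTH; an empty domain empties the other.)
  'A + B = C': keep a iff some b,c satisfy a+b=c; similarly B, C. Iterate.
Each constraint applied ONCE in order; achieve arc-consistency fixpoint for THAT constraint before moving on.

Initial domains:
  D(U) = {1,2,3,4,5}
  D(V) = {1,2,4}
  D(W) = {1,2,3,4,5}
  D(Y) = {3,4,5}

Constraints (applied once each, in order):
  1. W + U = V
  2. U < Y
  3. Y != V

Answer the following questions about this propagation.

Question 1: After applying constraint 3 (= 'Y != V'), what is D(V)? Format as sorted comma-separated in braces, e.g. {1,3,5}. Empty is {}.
Answer: {2,4}

Derivation:
Constraint 1 (W + U = V) on D(W)={1,2,3,4,5} D(U)={1,2,3,4,5} D(V)={1,2,4}: W {1,2,3,4,5}->{1,2,3}; U {1,2,3,4,5}->{1,2,3}; V {1,2,4}->{2,4}
Constraint 2 (U < Y) on D(U)={1,2,3} D(Y)={3,4,5}: no change
Constraint 3 (Y != V) on D(Y)={3,4,5} D(V)={2,4}: no change
So after constraint 3: D(V) = {2,4}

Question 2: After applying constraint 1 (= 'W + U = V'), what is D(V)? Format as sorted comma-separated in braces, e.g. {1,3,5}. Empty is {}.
Constraint 1 (W + U = V) on D(W)={1,2,3,4,5} D(U)={1,2,3,4,5} D(V)={1,2,4}: W {1,2,3,4,5}->{1,2,3}; U {1,2,3,4,5}->{1,2,3}; V {1,2,4}->{2,4}
So after constraint 1: D(V) = {2,4}

Answer: {2,4}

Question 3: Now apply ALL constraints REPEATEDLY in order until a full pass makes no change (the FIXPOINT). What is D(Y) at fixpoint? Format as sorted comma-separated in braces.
Answer: {3,4,5}

Derivation:
pass 0 (initial): D(Y)={3,4,5}
pass 1: U {1,2,3,4,5}->{1,2,3}; V {1,2,4}->{2,4}; W {1,2,3,4,5}->{1,2,3}
pass 2: no change
Fixpoint after 2 passes: D(Y) = {3,4,5}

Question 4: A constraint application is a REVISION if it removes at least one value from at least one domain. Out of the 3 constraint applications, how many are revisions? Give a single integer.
Constraint 1 (W + U = V) on D(W)={1,2,3,4,5} D(U)={1,2,3,4,5} D(V)={1,2,4}: W {1,2,3,4,5}->{1,2,3}; U {1,2,3,4,5}->{1,2,3}; V {1,2,4}->{2,4} => REVISION
Constraint 2 (U < Y) on D(U)={1,2,3} D(Y)={3,4,5}: no change => not a revision
Constraint 3 (Y != V) on D(Y)={3,4,5} D(V)={2,4}: no change => not a revision
Total revisions = 1

Answer: 1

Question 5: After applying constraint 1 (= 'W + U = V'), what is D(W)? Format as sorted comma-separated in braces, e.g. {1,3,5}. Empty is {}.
Constraint 1 (W + U = V) on D(W)={1,2,3,4,5} D(U)={1,2,3,4,5} D(V)={1,2,4}: W {1,2,3,4,5}->{1,2,3}; U {1,2,3,4,5}->{1,2,3}; V {1,2,4}->{2,4}
So after constraint 1: D(W) = {1,2,3}

Answer: {1,2,3}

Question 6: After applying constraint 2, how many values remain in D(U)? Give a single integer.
Constraint 1 (W + U = V) on D(W)={1,2,3,4,5} D(U)={1,2,3,4,5} D(V)={1,2,4}: W {1,2,3,4,5}->{1,2,3}; U {1,2,3,4,5}->{1,2,3}; V {1,2,4}->{2,4}
Constraint 2 (U < Y) on D(U)={1,2,3} D(Y)={3,4,5}: no change
So after constraint 2: D(U)={1,2,3}, size = 3

Answer: 3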